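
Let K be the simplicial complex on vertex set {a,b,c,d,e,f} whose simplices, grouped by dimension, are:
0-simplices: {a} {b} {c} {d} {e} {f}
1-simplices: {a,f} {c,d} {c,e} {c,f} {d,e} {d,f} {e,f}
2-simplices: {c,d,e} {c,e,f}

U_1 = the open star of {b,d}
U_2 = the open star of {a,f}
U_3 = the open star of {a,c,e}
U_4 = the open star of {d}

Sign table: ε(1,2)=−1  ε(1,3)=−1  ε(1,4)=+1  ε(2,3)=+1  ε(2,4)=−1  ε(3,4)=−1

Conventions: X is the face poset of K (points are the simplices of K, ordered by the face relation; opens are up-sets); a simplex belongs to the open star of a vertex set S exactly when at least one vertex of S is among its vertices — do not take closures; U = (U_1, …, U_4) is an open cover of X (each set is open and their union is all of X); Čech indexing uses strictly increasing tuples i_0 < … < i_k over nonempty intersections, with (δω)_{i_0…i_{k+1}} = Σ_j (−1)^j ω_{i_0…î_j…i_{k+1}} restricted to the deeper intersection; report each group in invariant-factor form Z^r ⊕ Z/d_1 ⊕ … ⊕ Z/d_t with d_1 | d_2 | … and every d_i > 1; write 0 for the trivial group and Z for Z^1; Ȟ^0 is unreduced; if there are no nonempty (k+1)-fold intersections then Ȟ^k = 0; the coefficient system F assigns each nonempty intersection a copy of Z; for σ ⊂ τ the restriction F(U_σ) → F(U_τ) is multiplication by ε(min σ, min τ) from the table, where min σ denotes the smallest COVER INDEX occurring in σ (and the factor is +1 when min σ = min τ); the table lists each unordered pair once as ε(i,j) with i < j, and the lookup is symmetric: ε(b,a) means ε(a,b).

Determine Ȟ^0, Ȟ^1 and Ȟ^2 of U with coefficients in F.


Ȟ^0 = Z,  Ȟ^1 = Z,  Ȟ^2 = 0

nonempty intersections:
  U1={{b},{d},{c,d},{d,e},{d,f},{c,d,e}} U2={{a},{f},{a,f},{c,f},{d,f},{e,f},{c,e,f}} U3={{a},{c},{e},{a,f},{c,d},{c,e},{c,f},{d,e},{e,f},{c,d,e},{c,e,f}} U4={{d},{c,d},{d,e},{d,f},{c,d,e}}
  U12={{d,f}} U13={{c,d},{d,e},{c,d,e}} U14={{d},{c,d},{d,e},{d,f},{c,d,e}} U23={{a},{a,f},{c,f},{e,f},{c,e,f}} U24={{d,f}} U34={{c,d},{d,e},{c,d,e}}
  U124={{d,f}} U134={{c,d},{d,e},{c,d,e}}
C dims 4,6,2; δ0: rk 3, SNF 1^3; δ1: rk 2, SNF 1^2
Ȟ^0: (4−3)−0=1 ⇒ Z
Ȟ^1: (6−2)−3=1 ⇒ Z
Ȟ^2: (2−0)−2=0 ⇒ 0


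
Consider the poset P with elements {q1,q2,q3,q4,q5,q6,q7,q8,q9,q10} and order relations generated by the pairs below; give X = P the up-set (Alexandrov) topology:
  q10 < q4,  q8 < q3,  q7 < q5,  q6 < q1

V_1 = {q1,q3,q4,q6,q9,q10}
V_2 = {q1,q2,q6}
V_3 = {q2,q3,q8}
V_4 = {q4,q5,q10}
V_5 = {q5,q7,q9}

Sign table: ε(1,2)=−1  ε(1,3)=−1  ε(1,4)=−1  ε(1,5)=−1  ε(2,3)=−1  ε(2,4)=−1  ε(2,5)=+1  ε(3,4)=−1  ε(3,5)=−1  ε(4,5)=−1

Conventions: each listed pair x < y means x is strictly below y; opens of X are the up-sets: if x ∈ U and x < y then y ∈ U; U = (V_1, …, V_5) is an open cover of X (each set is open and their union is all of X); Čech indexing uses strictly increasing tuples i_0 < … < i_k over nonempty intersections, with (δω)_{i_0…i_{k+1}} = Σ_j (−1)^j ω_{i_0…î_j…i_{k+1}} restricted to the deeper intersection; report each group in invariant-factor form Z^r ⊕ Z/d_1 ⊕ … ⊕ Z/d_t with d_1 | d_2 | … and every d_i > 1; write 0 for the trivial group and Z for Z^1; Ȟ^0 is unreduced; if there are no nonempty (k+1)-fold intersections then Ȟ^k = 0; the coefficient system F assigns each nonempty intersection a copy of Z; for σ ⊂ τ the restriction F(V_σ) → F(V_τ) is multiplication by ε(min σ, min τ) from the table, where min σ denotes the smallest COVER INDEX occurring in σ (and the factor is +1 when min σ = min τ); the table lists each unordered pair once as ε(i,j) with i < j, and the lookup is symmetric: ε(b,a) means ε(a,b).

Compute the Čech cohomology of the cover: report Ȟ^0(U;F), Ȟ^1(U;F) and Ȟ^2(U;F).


Ȟ^0 ≅ 0, Ȟ^1 ≅ Z ⊕ Z/2, Ȟ^2 ≅ 0

cover nerve:
  V12={q1,q6} V13={q3} V14={q4,q10} V15={q9} V23={q2} V45={q5}
C dims 5,6; δ0: rk 5, SNF 1^4·2
Ȟ^0: (5−5)−0=0 ⇒ 0
Ȟ^1: (6−0)−5=1 plus torsion [2] ⇒ Z ⊕ Z/2
Ȟ^2: (0−0)−0=0 ⇒ 0


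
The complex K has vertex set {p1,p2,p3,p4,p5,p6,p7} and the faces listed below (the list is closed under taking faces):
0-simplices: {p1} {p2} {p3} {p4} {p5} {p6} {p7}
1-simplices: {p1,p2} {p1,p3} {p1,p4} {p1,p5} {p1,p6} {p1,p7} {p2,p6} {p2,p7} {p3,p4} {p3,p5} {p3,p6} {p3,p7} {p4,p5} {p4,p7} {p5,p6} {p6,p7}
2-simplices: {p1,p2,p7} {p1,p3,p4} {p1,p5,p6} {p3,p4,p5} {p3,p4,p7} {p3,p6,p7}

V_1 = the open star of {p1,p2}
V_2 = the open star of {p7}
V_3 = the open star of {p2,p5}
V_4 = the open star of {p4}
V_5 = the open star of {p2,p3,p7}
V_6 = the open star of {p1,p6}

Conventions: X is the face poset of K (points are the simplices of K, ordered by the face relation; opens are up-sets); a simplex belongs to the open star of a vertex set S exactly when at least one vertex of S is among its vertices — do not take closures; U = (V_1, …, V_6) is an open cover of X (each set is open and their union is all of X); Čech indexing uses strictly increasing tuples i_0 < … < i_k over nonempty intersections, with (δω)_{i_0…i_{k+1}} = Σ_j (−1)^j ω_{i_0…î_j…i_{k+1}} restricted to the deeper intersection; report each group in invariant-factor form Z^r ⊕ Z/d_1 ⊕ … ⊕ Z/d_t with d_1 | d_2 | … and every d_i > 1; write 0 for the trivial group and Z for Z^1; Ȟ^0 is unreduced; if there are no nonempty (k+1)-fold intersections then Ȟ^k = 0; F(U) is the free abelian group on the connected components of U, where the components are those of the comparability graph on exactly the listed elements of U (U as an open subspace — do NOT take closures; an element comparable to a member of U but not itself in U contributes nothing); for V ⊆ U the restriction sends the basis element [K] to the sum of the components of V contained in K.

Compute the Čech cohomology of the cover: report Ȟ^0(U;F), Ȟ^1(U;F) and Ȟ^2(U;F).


nonempty overlaps:
  V1={{p1},{p2},{p1,p2},{p1,p3},{p1,p4},{p1,p5},{p1,p6},{p1,p7},{p2,p6},{p2,p7},{p1,p2,p7},{p1,p3,p4},{p1,p5,p6}} V2={{p7},{p1,p7},{p2,p7},{p3,p7},{p4,p7},{p6,p7},{p1,p2,p7},{p3,p4,p7},{p3,p6,p7}} V3={{p2},{p5},{p1,p2},{p1,p5},{p2,p6},{p2,p7},{p3,p5},{p4,p5},{p5,p6},{p1,p2,p7},{p1,p5,p6},{p3,p4,p5}} V4={{p4},{p1,p4},{p3,p4},{p4,p5},{p4,p7},{p1,p3,p4},{p3,p4,p5},{p3,p4,p7}} V5={{p2},{p3},{p7},{p1,p2},{p1,p3},{p1,p7},{p2,p6},{p2,p7},{p3,p4},{p3,p5},{p3,p6},{p3,p7},{p4,p7},{p6,p7},{p1,p2,p7},{p1,p3,p4},{p3,p4,p5},{p3,p4,p7},{p3,p6,p7}} V6={{p1},{p6},{p1,p2},{p1,p3},{p1,p4},{p1,p5},{p1,p6},{p1,p7},{p2,p6},{p3,p6},{p5,p6},{p6,p7},{p1,p2,p7},{p1,p3,p4},{p1,p5,p6},{p3,p6,p7}}
  V12={{p1,p7},{p2,p7},{p1,p2,p7}} V13={{p2},{p1,p2},{p1,p5},{p2,p6},{p2,p7},{p1,p2,p7},{p1,p5,p6}} V14={{p1,p4},{p1,p3,p4}} V15={{p2},{p1,p2},{p1,p3},{p1,p7},{p2,p6},{p2,p7},{p1,p2,p7},{p1,p3,p4}} V16={{p1},{p1,p2},{p1,p3},{p1,p4},{p1,p5},{p1,p6},{p1,p7},{p2,p6},{p1,p2,p7},{p1,p3,p4},{p1,p5,p6}} V23={{p2,p7},{p1,p2,p7}} V24={{p4,p7},{p3,p4,p7}} V25={{p7},{p1,p7},{p2,p7},{p3,p7},{p4,p7},{p6,p7},{p1,p2,p7},{p3,p4,p7},{p3,p6,p7}} V26={{p1,p7},{p6,p7},{p1,p2,p7},{p3,p6,p7}} V34={{p4,p5},{p3,p4,p5}} V35={{p2},{p1,p2},{p2,p6},{p2,p7},{p3,p5},{p1,p2,p7},{p3,p4,p5}} V36={{p1,p2},{p1,p5},{p2,p6},{p5,p6},{p1,p2,p7},{p1,p5,p6}} V45={{p3,p4},{p4,p7},{p1,p3,p4},{p3,p4,p5},{p3,p4,p7}} V46={{p1,p4},{p1,p3,p4}} V56={{p1,p2},{p1,p3},{p1,p7},{p2,p6},{p3,p6},{p6,p7},{p1,p2,p7},{p1,p3,p4},{p3,p6,p7}}
  V123={{p2,p7},{p1,p2,p7}} V125={{p1,p7},{p2,p7},{p1,p2,p7}} V126={{p1,p7},{p1,p2,p7}} V135={{p2},{p1,p2},{p2,p6},{p2,p7},{p1,p2,p7}} V136={{p1,p2},{p1,p5},{p2,p6},{p1,p2,p7},{p1,p5,p6}} V145={{p1,p3,p4}} V146={{p1,p4},{p1,p3,p4}} V156={{p1,p2},{p1,p3},{p1,p7},{p2,p6},{p1,p2,p7},{p1,p3,p4}} V235={{p2,p7},{p1,p2,p7}} V236={{p1,p2,p7}} V245={{p4,p7},{p3,p4,p7}} V256={{p1,p7},{p6,p7},{p1,p2,p7},{p3,p6,p7}} V345={{p3,p4,p5}} V356={{p1,p2},{p2,p6},{p1,p2,p7}} V456={{p1,p3,p4}}
  V1235={{p2,p7},{p1,p2,p7}} V1236={{p1,p2,p7}} V1256={{p1,p7},{p1,p2,p7}} V1356={{p1,p2},{p2,p6},{p1,p2,p7}} V1456={{p1,p3,p4}} V2356={{p1,p2,p7}}
  V12356={{p1,p2,p7}}
components per intersection:
  V1: {{p1},{p2},{p1,p2},{p1,p3},{p1,p4},{p1,p5},{p1,p6},{p1,p7},{p2,p6},{p2,p7},{p1,p2,p7},{p1,p3,p4},{p1,p5,p6}}
  V2: {{p7},{p1,p7},{p2,p7},{p3,p7},{p4,p7},{p6,p7},{p1,p2,p7},{p3,p4,p7},{p3,p6,p7}}
  V3: {{p2},{p1,p2},{p2,p6},{p2,p7},{p1,p2,p7}} {{p5},{p1,p5},{p3,p5},{p4,p5},{p5,p6},{p1,p5,p6},{p3,p4,p5}}
  V4: {{p4},{p1,p4},{p3,p4},{p4,p5},{p4,p7},{p1,p3,p4},{p3,p4,p5},{p3,p4,p7}}
  V5: {{p2},{p3},{p7},{p1,p2},{p1,p3},{p1,p7},{p2,p6},{p2,p7},{p3,p4},{p3,p5},{p3,p6},{p3,p7},{p4,p7},{p6,p7},{p1,p2,p7},{p1,p3,p4},{p3,p4,p5},{p3,p4,p7},{p3,p6,p7}}
  V6: {{p1},{p6},{p1,p2},{p1,p3},{p1,p4},{p1,p5},{p1,p6},{p1,p7},{p2,p6},{p3,p6},{p5,p6},{p6,p7},{p1,p2,p7},{p1,p3,p4},{p1,p5,p6},{p3,p6,p7}}
  V12: {{p1,p7},{p2,p7},{p1,p2,p7}}
  V13: {{p2},{p1,p2},{p2,p6},{p2,p7},{p1,p2,p7}} {{p1,p5},{p1,p5,p6}}
  V14: {{p1,p4},{p1,p3,p4}}
  V15: {{p2},{p1,p2},{p1,p7},{p2,p6},{p2,p7},{p1,p2,p7}} {{p1,p3},{p1,p3,p4}}
  V16: {{p1},{p1,p2},{p1,p3},{p1,p4},{p1,p5},{p1,p6},{p1,p7},{p1,p2,p7},{p1,p3,p4},{p1,p5,p6}} {{p2,p6}}
  V23: {{p2,p7},{p1,p2,p7}}
  V24: {{p4,p7},{p3,p4,p7}}
  V25: {{p7},{p1,p7},{p2,p7},{p3,p7},{p4,p7},{p6,p7},{p1,p2,p7},{p3,p4,p7},{p3,p6,p7}}
  V26: {{p1,p7},{p1,p2,p7}} {{p6,p7},{p3,p6,p7}}
  V34: {{p4,p5},{p3,p4,p5}}
  V35: {{p2},{p1,p2},{p2,p6},{p2,p7},{p1,p2,p7}} {{p3,p5},{p3,p4,p5}}
  V36: {{p1,p2},{p1,p2,p7}} {{p1,p5},{p5,p6},{p1,p5,p6}} {{p2,p6}}
  V45: {{p3,p4},{p4,p7},{p1,p3,p4},{p3,p4,p5},{p3,p4,p7}}
  V46: {{p1,p4},{p1,p3,p4}}
  V56: {{p1,p2},{p1,p7},{p1,p2,p7}} {{p1,p3},{p1,p3,p4}} {{p2,p6}} {{p3,p6},{p6,p7},{p3,p6,p7}}
  V123: {{p2,p7},{p1,p2,p7}}
  V125: {{p1,p7},{p2,p7},{p1,p2,p7}}
  V126: {{p1,p7},{p1,p2,p7}}
  V135: {{p2},{p1,p2},{p2,p6},{p2,p7},{p1,p2,p7}}
  V136: {{p1,p2},{p1,p2,p7}} {{p1,p5},{p1,p5,p6}} {{p2,p6}}
  V145: {{p1,p3,p4}}
  V146: {{p1,p4},{p1,p3,p4}}
  V156: {{p1,p2},{p1,p7},{p1,p2,p7}} {{p1,p3},{p1,p3,p4}} {{p2,p6}}
  V235: {{p2,p7},{p1,p2,p7}}
  V236: {{p1,p2,p7}}
  V245: {{p4,p7},{p3,p4,p7}}
  V256: {{p1,p7},{p1,p2,p7}} {{p6,p7},{p3,p6,p7}}
  V345: {{p3,p4,p5}}
  V356: {{p1,p2},{p1,p2,p7}} {{p2,p6}}
  V456: {{p1,p3,p4}}
  V1235: {{p2,p7},{p1,p2,p7}}
  V1236: {{p1,p2,p7}}
  V1256: {{p1,p7},{p1,p2,p7}}
  V1356: {{p1,p2},{p1,p2,p7}} {{p2,p6}}
  V1456: {{p1,p3,p4}}
  V2356: {{p1,p2,p7}}
  V12356: {{p1,p2,p7}}
C dims 7,25,21,7; δ0: rk 6, SNF 1^6; δ1: rk 15, SNF 1^15; δ2: rk 6, SNF 1^6
degree 0: 7−6−0 = 1 → Ȟ^0 ≅ Z
degree 1: 25−15−6 = 4 → Ȟ^1 ≅ Z^4
degree 2: 21−6−15 = 0 → Ȟ^2 ≅ 0

Ȟ^0(U;F) ≅ Z,  Ȟ^1(U;F) ≅ Z^4,  Ȟ^2(U;F) ≅ 0


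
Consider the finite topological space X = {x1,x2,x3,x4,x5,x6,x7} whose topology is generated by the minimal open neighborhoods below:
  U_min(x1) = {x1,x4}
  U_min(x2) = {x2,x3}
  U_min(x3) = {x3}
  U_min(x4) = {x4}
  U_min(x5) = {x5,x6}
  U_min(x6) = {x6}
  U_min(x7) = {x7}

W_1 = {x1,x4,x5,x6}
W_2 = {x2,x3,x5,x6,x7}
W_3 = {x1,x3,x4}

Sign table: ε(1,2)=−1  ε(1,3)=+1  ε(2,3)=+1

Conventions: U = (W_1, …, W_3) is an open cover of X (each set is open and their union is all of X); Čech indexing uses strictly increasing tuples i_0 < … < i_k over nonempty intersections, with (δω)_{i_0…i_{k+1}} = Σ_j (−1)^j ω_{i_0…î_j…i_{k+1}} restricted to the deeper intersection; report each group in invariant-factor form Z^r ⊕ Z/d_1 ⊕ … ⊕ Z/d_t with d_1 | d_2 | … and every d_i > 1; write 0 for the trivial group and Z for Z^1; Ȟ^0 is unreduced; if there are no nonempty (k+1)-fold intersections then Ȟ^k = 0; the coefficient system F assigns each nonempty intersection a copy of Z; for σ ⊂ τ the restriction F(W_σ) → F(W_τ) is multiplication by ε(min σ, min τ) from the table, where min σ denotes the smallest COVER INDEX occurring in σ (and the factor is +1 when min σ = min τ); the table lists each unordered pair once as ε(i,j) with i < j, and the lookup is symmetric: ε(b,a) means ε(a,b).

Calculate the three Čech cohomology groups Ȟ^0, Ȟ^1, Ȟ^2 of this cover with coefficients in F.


nonempty overlaps:
  W12={x5,x6} W13={x1,x4} W23={x3}
C dims 3,3; δ0: rk 3, SNF 1^2·2
degree 0: 3−3−0 = 0 → Ȟ^0 ≅ 0
degree 1: 3−0−3 = 0 plus torsion [2] → Ȟ^1 ≅ Z/2
degree 2: 0−0−0 = 0 → Ȟ^2 ≅ 0

Ȟ^0 ≅ 0, Ȟ^1 ≅ Z/2 and Ȟ^2 ≅ 0


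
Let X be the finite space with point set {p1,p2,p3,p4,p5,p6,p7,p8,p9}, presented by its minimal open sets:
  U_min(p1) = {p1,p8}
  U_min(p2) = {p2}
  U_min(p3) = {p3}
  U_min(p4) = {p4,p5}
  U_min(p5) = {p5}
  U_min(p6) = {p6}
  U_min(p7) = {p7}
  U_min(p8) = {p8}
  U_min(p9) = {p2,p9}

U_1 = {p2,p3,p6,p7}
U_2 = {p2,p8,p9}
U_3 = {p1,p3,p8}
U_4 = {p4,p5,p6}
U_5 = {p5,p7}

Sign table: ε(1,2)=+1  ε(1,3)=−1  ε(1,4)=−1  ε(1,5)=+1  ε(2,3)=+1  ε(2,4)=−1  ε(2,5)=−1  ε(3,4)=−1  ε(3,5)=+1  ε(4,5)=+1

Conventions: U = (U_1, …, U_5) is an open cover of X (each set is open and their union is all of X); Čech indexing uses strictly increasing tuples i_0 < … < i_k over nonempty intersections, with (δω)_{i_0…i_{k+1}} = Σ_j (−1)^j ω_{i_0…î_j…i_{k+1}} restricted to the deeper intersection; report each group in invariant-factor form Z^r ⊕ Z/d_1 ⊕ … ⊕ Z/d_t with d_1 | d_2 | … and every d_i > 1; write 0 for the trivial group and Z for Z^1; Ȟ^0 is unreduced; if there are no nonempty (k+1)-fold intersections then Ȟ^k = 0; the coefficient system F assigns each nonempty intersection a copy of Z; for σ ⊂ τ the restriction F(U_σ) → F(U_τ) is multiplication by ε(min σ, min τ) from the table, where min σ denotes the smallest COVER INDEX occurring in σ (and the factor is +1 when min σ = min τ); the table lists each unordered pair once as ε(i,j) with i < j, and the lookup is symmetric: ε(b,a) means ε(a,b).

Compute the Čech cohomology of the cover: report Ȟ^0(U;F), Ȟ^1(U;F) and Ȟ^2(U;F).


nonempty overlaps:
  U12={p2} U13={p3} U14={p6} U15={p7} U23={p8} U45={p5}
C dims 5,6; δ0: rk 5, SNF 1^4·2
degree 0: 5−5−0 = 0 → Ȟ^0 ≅ 0
degree 1: 6−0−5 = 1 plus torsion [2] → Ȟ^1 ≅ Z ⊕ Z/2
degree 2: 0−0−0 = 0 → Ȟ^2 ≅ 0

Ȟ^0(U;F) ≅ 0, Ȟ^1(U;F) ≅ Z ⊕ Z/2 and Ȟ^2(U;F) ≅ 0


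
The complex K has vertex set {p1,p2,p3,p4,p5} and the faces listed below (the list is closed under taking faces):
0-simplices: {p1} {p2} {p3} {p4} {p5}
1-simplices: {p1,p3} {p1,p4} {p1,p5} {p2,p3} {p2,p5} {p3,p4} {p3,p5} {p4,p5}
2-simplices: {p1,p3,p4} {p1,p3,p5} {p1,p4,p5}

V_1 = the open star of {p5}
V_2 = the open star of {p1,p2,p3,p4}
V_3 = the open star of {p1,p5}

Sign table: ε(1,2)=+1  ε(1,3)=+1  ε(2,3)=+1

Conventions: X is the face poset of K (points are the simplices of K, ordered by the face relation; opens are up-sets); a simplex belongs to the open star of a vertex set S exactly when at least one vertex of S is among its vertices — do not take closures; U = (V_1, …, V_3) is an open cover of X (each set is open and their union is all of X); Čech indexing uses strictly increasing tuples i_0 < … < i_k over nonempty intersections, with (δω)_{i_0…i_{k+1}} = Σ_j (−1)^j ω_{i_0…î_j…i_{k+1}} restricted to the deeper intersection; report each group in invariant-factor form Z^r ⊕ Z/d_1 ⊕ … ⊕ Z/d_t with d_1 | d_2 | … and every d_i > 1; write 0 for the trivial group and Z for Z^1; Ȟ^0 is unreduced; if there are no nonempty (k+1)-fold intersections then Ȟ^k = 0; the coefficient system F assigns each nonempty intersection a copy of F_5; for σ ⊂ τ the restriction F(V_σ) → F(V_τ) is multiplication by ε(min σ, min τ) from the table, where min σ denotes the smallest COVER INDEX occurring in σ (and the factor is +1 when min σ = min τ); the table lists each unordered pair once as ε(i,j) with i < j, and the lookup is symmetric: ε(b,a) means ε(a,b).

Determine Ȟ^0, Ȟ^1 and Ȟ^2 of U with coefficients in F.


Ȟ^0(U;F) ≅ Z/5, Ȟ^1(U;F) ≅ 0, Ȟ^2(U;F) ≅ 0

nonempty intersections:
  V1={{p5},{p1,p5},{p2,p5},{p3,p5},{p4,p5},{p1,p3,p5},{p1,p4,p5}} V2={{p1},{p2},{p3},{p4},{p1,p3},{p1,p4},{p1,p5},{p2,p3},{p2,p5},{p3,p4},{p3,p5},{p4,p5},{p1,p3,p4},{p1,p3,p5},{p1,p4,p5}} V3={{p1},{p5},{p1,p3},{p1,p4},{p1,p5},{p2,p5},{p3,p5},{p4,p5},{p1,p3,p4},{p1,p3,p5},{p1,p4,p5}}
  V12={{p1,p5},{p2,p5},{p3,p5},{p4,p5},{p1,p3,p5},{p1,p4,p5}} V13={{p5},{p1,p5},{p2,p5},{p3,p5},{p4,p5},{p1,p3,p5},{p1,p4,p5}} V23={{p1},{p1,p3},{p1,p4},{p1,p5},{p2,p5},{p3,p5},{p4,p5},{p1,p3,p4},{p1,p3,p5},{p1,p4,p5}}
  V123={{p1,p5},{p2,p5},{p3,p5},{p4,p5},{p1,p3,p5},{p1,p4,p5}}
C dims 3,3,1; δ0: rk_F5 2; δ1: rk_F5 1
Ȟ^0: (3−2)−0=1 ⇒ Z/5
Ȟ^1: (3−1)−2=0 ⇒ 0
Ȟ^2: (1−0)−1=0 ⇒ 0


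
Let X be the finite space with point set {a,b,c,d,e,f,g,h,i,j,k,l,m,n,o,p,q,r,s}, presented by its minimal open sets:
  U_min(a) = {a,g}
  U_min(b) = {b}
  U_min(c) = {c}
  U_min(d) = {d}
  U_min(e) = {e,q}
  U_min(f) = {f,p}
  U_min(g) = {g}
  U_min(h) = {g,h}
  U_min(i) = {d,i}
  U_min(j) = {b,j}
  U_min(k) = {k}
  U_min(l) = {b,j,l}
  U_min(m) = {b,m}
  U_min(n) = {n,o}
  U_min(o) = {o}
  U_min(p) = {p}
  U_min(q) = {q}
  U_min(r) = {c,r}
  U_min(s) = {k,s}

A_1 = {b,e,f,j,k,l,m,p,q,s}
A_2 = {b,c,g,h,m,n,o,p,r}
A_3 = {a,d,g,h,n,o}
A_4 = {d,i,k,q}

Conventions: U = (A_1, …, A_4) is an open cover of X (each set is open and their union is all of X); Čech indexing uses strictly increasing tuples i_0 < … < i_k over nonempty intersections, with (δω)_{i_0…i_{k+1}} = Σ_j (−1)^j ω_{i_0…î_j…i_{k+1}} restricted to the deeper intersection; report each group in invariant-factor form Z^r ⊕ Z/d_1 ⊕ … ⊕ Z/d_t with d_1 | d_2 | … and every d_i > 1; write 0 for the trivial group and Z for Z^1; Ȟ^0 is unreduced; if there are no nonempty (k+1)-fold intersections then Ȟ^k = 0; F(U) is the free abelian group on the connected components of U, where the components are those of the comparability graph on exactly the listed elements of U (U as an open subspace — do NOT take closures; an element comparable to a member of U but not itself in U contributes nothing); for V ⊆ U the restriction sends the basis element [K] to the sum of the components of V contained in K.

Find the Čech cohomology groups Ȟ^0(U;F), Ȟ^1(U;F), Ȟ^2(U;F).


Ȟ^0(U;F) ≅ Z^8; Ȟ^1(U;F) ≅ 0; Ȟ^2(U;F) ≅ 0

nonempty intersections:
  A12={b,m,p} A14={k,q} A23={g,h,n,o} A34={d}
components per intersection:
  A1: {b,j,l,m} {e,q} {f,p} {k,s}
  A2: {b,m} {c,r} {g,h} {n,o} {p}
  A3: {a,g,h} {d} {n,o}
  A4: {d,i} {k} {q}
  A12: {b,m} {p}
  A14: {k} {q}
  A23: {g,h} {n,o}
  A34: {d}
C dims 15,7; δ0: rk 7, SNF 1^7
Ȟ^0: (15−7)−0=8 ⇒ Z^8
Ȟ^1: (7−0)−7=0 ⇒ 0
Ȟ^2: (0−0)−0=0 ⇒ 0


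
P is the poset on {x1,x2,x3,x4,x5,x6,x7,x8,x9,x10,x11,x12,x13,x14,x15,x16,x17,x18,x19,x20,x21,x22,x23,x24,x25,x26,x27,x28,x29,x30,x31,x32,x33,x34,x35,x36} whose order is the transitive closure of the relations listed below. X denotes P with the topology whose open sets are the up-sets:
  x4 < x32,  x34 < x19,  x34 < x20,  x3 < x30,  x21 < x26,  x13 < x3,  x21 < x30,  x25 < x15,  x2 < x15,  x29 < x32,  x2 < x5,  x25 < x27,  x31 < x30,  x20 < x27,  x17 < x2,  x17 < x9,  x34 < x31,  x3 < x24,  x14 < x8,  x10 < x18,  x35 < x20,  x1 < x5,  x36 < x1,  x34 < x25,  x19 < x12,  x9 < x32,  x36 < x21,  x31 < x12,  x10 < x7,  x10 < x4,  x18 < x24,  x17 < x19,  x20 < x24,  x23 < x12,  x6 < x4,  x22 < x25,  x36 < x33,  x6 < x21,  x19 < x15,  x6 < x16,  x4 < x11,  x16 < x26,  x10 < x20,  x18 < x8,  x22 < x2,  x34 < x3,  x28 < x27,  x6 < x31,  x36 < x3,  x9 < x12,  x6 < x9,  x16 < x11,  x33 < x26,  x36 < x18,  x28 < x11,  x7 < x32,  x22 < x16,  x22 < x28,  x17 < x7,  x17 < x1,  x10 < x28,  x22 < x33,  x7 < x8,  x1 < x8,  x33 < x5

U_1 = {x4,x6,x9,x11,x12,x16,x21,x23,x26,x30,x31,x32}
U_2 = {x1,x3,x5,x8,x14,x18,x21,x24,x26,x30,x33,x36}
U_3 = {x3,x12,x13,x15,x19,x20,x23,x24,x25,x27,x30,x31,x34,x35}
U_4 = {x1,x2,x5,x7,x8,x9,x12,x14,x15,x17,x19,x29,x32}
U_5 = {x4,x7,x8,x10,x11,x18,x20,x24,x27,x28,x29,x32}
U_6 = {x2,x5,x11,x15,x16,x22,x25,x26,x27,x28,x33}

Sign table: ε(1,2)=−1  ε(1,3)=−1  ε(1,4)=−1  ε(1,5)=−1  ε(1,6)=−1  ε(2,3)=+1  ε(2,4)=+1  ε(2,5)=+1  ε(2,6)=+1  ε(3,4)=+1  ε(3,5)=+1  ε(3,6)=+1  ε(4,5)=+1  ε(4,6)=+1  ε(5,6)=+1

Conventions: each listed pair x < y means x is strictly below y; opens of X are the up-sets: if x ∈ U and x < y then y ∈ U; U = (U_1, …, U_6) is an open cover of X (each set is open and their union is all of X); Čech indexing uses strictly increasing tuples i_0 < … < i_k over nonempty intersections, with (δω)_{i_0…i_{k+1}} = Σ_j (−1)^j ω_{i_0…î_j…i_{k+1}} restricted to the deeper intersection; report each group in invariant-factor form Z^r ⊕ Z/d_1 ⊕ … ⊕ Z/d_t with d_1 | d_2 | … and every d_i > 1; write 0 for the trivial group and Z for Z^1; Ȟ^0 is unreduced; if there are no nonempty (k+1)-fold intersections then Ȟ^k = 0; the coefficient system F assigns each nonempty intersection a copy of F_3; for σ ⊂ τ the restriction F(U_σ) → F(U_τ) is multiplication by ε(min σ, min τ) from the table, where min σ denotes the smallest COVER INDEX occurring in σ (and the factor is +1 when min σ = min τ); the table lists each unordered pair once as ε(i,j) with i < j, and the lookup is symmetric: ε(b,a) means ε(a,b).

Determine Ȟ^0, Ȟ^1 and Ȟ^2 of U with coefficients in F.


Ȟ^0 ≅ Z/3, Ȟ^1 ≅ 0, Ȟ^2 ≅ 0

nonempty overlaps:
  U12={x21,x26,x30} U13={x12,x23,x30,x31} U14={x9,x12,x32} U15={x4,x11,x32} U16={x11,x16,x26} U23={x3,x24,x30} U24={x1,x5,x8,x14} U25={x8,x18,x24} U26={x5,x26,x33} U34={x12,x15,x19} U35={x20,x24,x27} U36={x15,x25,x27} U45={x7,x8,x29,x32} U46={x2,x5,x15} U56={x11,x27,x28}
  U123={x30} U126={x26} U134={x12} U145={x32} U156={x11} U235={x24} U245={x8} U246={x5} U346={x15} U356={x27}
C dims 6,15,10; δ0: rk_F3 5; δ1: rk_F3 10
degree 0: 6−5−0 = 1 → Ȟ^0 ≅ Z/3
degree 1: 15−10−5 = 0 → Ȟ^1 ≅ 0
degree 2: 10−0−10 = 0 → Ȟ^2 ≅ 0


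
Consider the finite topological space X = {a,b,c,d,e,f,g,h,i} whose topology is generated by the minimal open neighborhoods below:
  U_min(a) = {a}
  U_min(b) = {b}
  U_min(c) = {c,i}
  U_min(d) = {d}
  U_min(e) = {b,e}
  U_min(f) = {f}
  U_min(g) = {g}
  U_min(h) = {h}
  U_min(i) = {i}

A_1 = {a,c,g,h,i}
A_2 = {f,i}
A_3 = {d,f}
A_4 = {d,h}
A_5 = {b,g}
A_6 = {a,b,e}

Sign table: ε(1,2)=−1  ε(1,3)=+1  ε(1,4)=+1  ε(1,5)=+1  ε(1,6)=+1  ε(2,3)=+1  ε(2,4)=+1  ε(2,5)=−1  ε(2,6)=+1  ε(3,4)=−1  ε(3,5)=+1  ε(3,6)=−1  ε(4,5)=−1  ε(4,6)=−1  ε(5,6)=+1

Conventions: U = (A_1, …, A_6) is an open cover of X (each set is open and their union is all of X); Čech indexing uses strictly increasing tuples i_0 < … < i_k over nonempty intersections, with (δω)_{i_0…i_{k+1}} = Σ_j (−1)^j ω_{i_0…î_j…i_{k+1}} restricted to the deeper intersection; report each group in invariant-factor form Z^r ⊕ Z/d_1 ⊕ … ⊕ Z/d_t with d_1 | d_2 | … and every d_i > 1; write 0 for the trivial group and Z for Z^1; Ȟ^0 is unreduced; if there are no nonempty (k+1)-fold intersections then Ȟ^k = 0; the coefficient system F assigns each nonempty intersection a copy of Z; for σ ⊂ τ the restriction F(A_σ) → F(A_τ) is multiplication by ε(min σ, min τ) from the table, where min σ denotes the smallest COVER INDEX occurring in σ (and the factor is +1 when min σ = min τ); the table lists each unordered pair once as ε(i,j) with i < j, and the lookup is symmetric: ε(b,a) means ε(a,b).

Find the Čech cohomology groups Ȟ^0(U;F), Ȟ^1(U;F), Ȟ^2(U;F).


cover nerve:
  A12={i} A14={h} A15={g} A16={a} A23={f} A34={d} A56={b}
C dims 6,7; δ0: rk 5, SNF 1^5
Ȟ^0: (6−5)−0=1 ⇒ Z
Ȟ^1: (7−0)−5=2 ⇒ Z^2
Ȟ^2: (0−0)−0=0 ⇒ 0

Ȟ^0 = Z,  Ȟ^1 = Z^2,  Ȟ^2 = 0


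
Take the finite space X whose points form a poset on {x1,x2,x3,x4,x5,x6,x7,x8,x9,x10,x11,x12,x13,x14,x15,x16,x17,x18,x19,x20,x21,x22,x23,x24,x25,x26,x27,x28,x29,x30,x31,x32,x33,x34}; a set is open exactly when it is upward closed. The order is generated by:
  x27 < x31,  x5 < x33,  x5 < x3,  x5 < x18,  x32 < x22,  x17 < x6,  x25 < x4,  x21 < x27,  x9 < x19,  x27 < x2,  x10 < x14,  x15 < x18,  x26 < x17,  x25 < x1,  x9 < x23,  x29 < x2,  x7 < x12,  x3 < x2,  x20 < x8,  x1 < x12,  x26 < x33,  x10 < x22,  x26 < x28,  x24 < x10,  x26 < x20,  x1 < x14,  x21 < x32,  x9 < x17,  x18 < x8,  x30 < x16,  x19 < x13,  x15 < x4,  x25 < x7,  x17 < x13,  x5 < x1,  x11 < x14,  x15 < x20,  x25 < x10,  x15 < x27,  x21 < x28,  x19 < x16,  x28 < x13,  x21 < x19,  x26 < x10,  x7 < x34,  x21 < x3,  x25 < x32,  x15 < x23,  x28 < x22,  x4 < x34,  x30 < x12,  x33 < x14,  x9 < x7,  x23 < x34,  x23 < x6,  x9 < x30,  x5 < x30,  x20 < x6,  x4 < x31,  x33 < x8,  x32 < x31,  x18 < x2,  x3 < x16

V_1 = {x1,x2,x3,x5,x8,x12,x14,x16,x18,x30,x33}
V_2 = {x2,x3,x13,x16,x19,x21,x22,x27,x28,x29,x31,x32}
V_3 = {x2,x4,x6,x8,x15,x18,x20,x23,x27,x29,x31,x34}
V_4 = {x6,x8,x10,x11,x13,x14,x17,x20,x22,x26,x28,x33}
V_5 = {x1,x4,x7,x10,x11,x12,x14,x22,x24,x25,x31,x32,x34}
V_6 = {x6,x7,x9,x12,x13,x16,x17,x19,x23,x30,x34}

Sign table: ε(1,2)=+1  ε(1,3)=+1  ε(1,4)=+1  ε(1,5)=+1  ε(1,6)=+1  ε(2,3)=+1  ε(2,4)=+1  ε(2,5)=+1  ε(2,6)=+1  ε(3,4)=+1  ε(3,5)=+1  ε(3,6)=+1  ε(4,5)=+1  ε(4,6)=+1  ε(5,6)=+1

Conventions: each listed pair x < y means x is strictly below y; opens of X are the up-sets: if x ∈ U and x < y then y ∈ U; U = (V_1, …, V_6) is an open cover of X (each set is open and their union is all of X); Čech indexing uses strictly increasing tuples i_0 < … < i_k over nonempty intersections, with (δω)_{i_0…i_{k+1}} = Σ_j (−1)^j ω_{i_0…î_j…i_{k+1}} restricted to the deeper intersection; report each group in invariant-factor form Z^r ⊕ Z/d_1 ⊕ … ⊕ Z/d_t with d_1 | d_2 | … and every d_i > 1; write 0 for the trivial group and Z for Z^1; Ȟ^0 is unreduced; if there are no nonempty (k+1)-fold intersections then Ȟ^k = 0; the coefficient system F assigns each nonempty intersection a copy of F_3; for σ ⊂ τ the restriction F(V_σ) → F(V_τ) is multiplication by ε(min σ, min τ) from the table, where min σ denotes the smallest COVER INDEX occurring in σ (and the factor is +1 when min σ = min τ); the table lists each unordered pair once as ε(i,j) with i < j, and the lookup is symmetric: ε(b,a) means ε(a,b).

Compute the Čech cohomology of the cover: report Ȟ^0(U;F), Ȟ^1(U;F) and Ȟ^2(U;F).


nonempty intersections:
  V12={x2,x3,x16} V13={x2,x8,x18} V14={x8,x14,x33} V15={x1,x12,x14} V16={x12,x16,x30} V23={x2,x27,x29,x31} V24={x13,x22,x28} V25={x22,x31,x32} V26={x13,x16,x19} V34={x6,x8,x20} V35={x4,x31,x34} V36={x6,x23,x34} V45={x10,x11,x14,x22} V46={x6,x13,x17} V56={x7,x12,x34}
  V123={x2} V126={x16} V134={x8} V145={x14} V156={x12} V235={x31} V245={x22} V246={x13} V346={x6} V356={x34}
C dims 6,15,10; δ0: rk_F3 5; δ1: rk_F3 10
Ȟ^0: (6−5)−0=1 ⇒ Z/3
Ȟ^1: (15−10)−5=0 ⇒ 0
Ȟ^2: (10−0)−10=0 ⇒ 0

Ȟ^0 ≅ Z/3, Ȟ^1 ≅ 0 and Ȟ^2 ≅ 0


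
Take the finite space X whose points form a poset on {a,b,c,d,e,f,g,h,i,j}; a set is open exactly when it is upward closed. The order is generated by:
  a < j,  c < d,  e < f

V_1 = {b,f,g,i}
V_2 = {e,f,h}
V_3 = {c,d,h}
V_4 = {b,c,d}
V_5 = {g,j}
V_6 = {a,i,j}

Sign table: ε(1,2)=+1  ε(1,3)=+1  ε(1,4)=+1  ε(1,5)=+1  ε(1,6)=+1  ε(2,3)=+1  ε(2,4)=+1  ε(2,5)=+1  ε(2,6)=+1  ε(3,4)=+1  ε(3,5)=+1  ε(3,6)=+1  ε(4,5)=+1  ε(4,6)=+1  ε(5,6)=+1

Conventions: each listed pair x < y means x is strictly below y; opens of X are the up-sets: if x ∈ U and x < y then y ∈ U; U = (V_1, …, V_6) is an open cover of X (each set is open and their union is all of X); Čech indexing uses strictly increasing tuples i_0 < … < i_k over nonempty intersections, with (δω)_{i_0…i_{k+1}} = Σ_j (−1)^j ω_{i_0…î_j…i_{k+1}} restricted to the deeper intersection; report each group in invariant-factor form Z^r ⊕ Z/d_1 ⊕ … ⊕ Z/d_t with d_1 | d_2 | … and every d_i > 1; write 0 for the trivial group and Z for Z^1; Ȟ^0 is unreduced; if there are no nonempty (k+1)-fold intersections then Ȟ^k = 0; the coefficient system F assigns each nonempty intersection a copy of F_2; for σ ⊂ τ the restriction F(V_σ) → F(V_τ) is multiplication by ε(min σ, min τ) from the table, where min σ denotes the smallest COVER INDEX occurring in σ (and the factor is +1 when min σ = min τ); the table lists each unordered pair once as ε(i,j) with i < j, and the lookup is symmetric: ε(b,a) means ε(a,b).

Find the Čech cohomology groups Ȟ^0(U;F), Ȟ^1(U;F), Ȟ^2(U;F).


cover nerve:
  V12={f} V14={b} V15={g} V16={i} V23={h} V34={c,d} V56={j}
C dims 6,7; δ0: rk_F2 5
Ȟ^0: (6−5)−0=1 ⇒ Z/2
Ȟ^1: (7−0)−5=2 ⇒ Z/2 ⊕ Z/2
Ȟ^2: (0−0)−0=0 ⇒ 0

Ȟ^0 ≅ Z/2,  Ȟ^1 ≅ Z/2 ⊕ Z/2,  Ȟ^2 ≅ 0


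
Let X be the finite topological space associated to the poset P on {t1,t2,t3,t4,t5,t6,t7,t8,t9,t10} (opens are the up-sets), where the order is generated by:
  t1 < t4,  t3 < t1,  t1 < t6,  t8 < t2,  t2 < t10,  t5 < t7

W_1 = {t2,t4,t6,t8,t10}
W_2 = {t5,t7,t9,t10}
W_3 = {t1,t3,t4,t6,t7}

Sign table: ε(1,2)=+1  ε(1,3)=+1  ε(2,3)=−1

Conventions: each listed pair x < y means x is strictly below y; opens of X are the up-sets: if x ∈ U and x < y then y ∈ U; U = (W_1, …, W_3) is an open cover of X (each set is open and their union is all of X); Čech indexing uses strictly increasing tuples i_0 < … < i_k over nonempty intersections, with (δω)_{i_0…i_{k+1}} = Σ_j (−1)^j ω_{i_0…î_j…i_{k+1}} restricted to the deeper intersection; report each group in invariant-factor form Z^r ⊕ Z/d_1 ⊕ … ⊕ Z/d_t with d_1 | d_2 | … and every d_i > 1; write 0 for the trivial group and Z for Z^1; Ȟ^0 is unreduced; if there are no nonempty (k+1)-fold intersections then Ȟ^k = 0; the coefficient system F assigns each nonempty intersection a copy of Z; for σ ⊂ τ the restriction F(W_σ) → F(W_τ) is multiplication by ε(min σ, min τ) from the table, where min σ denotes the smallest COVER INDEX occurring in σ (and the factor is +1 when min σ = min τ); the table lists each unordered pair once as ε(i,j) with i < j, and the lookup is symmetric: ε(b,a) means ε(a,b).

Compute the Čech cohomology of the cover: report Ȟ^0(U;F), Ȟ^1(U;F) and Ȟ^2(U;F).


Ȟ^0 ≅ 0; Ȟ^1 ≅ Z/2; Ȟ^2 ≅ 0

nerve of the cover:
  W12={t10} W13={t4,t6} W23={t7}
C dims 3,3; δ0: rk 3, SNF 1^2·2
Ȟ^0 = (3 − 3) − 0 = 0, so Ȟ^0 ≅ 0
Ȟ^1 = (3 − 0) − 3 = 0 plus torsion [2], so Ȟ^1 ≅ Z/2
Ȟ^2 = (0 − 0) − 0 = 0, so Ȟ^2 ≅ 0


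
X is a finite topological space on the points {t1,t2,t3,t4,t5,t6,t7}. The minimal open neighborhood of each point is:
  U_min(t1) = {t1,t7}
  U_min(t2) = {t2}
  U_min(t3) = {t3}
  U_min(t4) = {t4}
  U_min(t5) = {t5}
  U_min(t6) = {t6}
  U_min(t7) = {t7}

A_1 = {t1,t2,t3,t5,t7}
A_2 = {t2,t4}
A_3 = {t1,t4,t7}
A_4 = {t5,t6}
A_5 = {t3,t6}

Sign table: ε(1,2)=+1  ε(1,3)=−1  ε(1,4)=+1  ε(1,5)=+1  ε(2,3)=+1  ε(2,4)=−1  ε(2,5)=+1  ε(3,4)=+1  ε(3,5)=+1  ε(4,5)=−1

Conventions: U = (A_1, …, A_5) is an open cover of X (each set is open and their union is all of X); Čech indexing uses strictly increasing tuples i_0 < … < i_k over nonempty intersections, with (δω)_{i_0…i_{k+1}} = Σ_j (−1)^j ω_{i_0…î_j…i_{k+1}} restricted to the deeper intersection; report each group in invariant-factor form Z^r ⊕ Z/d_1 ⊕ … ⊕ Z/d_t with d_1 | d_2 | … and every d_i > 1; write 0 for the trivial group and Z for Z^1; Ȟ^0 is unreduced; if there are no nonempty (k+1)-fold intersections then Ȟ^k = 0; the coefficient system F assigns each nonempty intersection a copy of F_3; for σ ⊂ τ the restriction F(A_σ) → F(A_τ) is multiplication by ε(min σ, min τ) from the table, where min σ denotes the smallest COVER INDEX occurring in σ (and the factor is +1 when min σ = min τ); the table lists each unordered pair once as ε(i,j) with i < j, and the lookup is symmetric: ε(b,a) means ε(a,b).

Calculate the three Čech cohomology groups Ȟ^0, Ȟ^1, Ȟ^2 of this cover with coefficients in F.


nerve of the cover:
  A12={t2} A13={t1,t7} A14={t5} A15={t3} A23={t4} A45={t6}
C dims 5,6; δ0: rk_F3 5
Ȟ^0 = (5 − 5) − 0 = 0, so Ȟ^0 ≅ 0
Ȟ^1 = (6 − 0) − 5 = 1, so Ȟ^1 ≅ Z/3
Ȟ^2 = (0 − 0) − 0 = 0, so Ȟ^2 ≅ 0

Ȟ^0(U;F) ≅ 0, Ȟ^1(U;F) ≅ Z/3, Ȟ^2(U;F) ≅ 0


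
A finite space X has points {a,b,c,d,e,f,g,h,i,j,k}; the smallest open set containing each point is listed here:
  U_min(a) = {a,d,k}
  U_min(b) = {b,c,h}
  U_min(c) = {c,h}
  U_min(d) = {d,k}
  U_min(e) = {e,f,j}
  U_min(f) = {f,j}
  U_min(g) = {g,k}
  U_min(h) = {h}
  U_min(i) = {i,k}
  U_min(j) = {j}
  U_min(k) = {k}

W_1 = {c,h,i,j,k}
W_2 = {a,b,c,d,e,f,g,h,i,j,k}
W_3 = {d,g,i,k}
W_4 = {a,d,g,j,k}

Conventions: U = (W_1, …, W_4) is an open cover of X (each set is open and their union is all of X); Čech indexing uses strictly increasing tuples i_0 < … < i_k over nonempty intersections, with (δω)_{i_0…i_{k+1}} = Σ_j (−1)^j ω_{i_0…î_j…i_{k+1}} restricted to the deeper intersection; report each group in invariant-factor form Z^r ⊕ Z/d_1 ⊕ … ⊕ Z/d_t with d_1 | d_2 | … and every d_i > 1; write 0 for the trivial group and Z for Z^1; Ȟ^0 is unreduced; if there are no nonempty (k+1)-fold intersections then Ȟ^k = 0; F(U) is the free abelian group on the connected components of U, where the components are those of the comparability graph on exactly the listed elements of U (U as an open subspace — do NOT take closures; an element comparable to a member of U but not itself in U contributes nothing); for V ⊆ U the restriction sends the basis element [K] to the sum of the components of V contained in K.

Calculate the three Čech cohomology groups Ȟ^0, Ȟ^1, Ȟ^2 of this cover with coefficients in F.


Ȟ^0(U;F) ≅ Z^3,  Ȟ^1(U;F) ≅ 0,  Ȟ^2(U;F) ≅ 0

nerve of the cover:
  W12={c,h,i,j,k} W13={i,k} W14={j,k} W23={d,g,i,k} W24={a,d,g,j,k} W34={d,g,k}
  W123={i,k} W124={j,k} W134={k} W234={d,g,k}
  W1234={k}
components per intersection:
  W1: {c,h} {i,k} {j}
  W2: {a,d,g,i,k} {b,c,h} {e,f,j}
  W3: {d,g,i,k}
  W4: {a,d,g,k} {j}
  W12: {c,h} {i,k} {j}
  W13: {i,k}
  W14: {j} {k}
  W23: {d,g,i,k}
  W24: {a,d,g,k} {j}
  W34: {d,g,k}
  W123: {i,k}
  W124: {j} {k}
  W134: {k}
  W234: {d,g,k}
  W1234: {k}
C dims 9,10,5,1; δ0: rk 6, SNF 1^6; δ1: rk 4, SNF 1^4; δ2: rk 1, SNF 1^1
Ȟ^0 = (9 − 6) − 0 = 3, so Ȟ^0 ≅ Z^3
Ȟ^1 = (10 − 4) − 6 = 0, so Ȟ^1 ≅ 0
Ȟ^2 = (5 − 1) − 4 = 0, so Ȟ^2 ≅ 0


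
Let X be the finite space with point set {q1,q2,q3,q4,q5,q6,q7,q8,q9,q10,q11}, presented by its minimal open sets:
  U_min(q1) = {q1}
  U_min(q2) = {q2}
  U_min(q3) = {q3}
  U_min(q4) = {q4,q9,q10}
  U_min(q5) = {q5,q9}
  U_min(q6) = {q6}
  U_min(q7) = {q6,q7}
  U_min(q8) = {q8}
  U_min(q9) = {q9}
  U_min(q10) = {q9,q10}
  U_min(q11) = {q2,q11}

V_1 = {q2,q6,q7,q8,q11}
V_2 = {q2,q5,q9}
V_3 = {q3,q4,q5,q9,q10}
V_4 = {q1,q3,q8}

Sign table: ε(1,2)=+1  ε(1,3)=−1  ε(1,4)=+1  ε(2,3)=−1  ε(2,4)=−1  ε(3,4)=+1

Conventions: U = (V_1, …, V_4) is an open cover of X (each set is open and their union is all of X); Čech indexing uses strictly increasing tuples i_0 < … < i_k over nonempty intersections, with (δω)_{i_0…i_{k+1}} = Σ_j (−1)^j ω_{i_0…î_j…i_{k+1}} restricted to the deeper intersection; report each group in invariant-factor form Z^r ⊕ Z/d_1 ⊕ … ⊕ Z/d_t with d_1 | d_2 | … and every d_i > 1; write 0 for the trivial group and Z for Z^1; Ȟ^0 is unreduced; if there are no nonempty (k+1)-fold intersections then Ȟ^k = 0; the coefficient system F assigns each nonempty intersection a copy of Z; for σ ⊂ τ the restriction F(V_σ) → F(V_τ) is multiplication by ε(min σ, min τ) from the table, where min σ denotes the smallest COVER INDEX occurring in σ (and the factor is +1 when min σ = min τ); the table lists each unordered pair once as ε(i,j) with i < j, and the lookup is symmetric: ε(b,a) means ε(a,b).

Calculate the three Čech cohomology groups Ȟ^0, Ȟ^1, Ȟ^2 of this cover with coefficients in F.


cover nerve:
  V12={q2} V14={q8} V23={q5,q9} V34={q3}
C dims 4,4; δ0: rk 4, SNF 1^3·2
Ȟ^0: (4−4)−0=0 ⇒ 0
Ȟ^1: (4−0)−4=0 plus torsion [2] ⇒ Z/2
Ȟ^2: (0−0)−0=0 ⇒ 0

Ȟ^0 = 0,  Ȟ^1 = Z/2,  Ȟ^2 = 0


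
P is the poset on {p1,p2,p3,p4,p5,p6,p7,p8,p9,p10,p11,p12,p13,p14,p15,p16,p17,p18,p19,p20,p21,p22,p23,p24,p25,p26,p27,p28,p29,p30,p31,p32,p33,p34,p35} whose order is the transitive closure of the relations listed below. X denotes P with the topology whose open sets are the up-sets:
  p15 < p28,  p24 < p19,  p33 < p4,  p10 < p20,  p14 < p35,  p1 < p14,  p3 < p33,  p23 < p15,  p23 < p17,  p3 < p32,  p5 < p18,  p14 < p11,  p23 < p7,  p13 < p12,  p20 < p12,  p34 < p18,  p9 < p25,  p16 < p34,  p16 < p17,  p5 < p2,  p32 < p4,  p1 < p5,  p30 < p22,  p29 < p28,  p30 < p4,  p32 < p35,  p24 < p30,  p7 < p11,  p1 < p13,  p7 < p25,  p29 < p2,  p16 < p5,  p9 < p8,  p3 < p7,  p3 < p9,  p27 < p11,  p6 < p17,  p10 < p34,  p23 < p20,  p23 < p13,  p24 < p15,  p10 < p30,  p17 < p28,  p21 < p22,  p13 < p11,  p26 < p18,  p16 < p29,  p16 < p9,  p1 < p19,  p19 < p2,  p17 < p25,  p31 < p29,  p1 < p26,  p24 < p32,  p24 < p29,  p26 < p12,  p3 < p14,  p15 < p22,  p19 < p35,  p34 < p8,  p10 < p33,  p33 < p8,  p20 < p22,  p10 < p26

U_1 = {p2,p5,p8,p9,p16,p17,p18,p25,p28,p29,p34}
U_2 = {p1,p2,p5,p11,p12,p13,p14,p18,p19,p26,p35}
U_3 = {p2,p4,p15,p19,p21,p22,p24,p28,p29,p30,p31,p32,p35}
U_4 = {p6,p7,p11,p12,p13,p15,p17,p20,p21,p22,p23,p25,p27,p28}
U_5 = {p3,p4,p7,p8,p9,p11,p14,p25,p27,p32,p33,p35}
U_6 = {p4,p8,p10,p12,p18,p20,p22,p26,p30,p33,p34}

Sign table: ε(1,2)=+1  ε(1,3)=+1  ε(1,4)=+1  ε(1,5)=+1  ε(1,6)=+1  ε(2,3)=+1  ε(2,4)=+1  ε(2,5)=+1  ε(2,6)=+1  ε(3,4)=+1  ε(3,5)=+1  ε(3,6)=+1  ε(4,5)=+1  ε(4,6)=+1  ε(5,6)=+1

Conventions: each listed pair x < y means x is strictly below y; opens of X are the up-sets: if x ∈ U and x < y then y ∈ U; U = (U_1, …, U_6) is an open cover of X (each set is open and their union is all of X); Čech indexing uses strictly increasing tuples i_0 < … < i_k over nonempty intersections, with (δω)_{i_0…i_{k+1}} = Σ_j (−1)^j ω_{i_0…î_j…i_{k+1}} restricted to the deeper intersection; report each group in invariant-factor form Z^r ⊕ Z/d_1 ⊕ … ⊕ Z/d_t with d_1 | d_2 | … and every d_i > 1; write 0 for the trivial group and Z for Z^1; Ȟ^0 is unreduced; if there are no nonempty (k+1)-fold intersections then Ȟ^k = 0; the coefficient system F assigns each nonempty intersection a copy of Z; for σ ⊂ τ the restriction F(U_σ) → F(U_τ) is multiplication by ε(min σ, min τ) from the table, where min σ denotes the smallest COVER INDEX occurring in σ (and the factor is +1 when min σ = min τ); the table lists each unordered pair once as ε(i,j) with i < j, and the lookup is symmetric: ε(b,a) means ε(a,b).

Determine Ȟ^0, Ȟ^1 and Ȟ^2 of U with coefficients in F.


nerve of the cover:
  U12={p2,p5,p18} U13={p2,p28,p29} U14={p17,p25,p28} U15={p8,p9,p25} U16={p8,p18,p34} U23={p2,p19,p35} U24={p11,p12,p13} U25={p11,p14,p35} U26={p12,p18,p26} U34={p15,p21,p22,p28} U35={p4,p32,p35} U36={p4,p22,p30} U45={p7,p11,p25,p27} U46={p12,p20,p22} U56={p4,p8,p33}
  U123={p2} U126={p18} U134={p28} U145={p25} U156={p8} U235={p35} U245={p11} U246={p12} U346={p22} U356={p4}
C dims 6,15,10; δ0: rk 5, SNF 1^5; δ1: rk 10, SNF 1^9·2
Ȟ^0 = (6 − 5) − 0 = 1, so Ȟ^0 ≅ Z
Ȟ^1 = (15 − 10) − 5 = 0, so Ȟ^1 ≅ 0
Ȟ^2 = (10 − 0) − 10 = 0 plus torsion [2], so Ȟ^2 ≅ Z/2

Ȟ^0 ≅ Z,  Ȟ^1 ≅ 0,  Ȟ^2 ≅ Z/2


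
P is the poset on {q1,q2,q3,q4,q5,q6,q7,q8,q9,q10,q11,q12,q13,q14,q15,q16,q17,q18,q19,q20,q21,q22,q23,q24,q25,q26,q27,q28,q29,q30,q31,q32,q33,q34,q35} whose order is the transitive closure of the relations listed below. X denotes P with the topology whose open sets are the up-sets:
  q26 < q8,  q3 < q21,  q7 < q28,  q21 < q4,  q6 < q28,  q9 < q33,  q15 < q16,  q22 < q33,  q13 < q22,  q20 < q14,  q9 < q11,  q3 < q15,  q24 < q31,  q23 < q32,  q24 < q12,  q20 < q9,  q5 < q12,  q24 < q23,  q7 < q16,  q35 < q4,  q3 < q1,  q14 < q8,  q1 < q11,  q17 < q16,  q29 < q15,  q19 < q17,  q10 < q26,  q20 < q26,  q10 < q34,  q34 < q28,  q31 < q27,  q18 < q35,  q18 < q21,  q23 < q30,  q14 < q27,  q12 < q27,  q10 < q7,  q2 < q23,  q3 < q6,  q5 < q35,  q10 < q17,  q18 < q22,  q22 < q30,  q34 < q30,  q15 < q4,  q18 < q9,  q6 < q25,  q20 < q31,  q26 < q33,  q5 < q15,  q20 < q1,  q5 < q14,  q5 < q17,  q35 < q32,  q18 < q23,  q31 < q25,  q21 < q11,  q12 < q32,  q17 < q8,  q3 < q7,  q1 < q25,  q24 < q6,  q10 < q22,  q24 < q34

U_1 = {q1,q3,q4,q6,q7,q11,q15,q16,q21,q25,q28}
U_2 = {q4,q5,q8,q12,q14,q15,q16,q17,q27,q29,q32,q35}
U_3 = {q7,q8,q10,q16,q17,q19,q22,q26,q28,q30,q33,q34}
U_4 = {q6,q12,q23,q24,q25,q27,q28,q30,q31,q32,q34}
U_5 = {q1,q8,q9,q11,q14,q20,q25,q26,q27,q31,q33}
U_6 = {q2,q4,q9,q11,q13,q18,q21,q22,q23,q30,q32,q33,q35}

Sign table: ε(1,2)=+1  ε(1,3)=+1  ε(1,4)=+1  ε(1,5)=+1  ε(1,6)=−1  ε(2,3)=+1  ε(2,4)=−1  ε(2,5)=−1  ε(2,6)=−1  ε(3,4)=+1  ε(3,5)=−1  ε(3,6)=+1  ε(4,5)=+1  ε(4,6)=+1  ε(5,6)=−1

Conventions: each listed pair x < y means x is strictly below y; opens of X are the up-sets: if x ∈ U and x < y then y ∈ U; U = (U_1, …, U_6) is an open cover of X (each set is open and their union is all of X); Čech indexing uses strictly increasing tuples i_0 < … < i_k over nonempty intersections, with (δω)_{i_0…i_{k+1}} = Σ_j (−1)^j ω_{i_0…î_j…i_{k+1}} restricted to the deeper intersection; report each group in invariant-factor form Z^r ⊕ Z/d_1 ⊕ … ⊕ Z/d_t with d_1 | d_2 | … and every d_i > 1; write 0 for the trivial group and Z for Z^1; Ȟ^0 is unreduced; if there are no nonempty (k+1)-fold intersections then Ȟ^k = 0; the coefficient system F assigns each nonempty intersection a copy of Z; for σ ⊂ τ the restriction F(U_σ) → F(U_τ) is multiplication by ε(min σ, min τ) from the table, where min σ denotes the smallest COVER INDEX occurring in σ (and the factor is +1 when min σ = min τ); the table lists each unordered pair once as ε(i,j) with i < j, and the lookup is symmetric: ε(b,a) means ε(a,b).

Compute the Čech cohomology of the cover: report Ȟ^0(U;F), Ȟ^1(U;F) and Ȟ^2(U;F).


nerve of the cover:
  U12={q4,q15,q16} U13={q7,q16,q28} U14={q6,q25,q28} U15={q1,q11,q25} U16={q4,q11,q21} U23={q8,q16,q17} U24={q12,q27,q32} U25={q8,q14,q27} U26={q4,q32,q35} U34={q28,q30,q34} U35={q8,q26,q33} U36={q22,q30,q33} U45={q25,q27,q31} U46={q23,q30,q32} U56={q9,q11,q33}
  U123={q16} U126={q4} U134={q28} U145={q25} U156={q11} U235={q8} U245={q27} U246={q32} U346={q30} U356={q33}
C dims 6,15,10; δ0: rk 6, SNF 1^5·2; δ1: rk 9, SNF 1^9
Ȟ^0 = (6 − 6) − 0 = 0, so Ȟ^0 ≅ 0
Ȟ^1 = (15 − 9) − 6 = 0 plus torsion [2], so Ȟ^1 ≅ Z/2
Ȟ^2 = (10 − 0) − 9 = 1, so Ȟ^2 ≅ Z

Ȟ^0 ≅ 0, Ȟ^1 ≅ Z/2, Ȟ^2 ≅ Z
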